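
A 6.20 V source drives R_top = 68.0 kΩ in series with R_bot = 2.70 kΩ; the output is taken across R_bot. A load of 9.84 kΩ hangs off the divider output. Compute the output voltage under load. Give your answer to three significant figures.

The load sits in parallel with R_bot: R_bot‖R_L = (2.70 × 9.84) / (2.70 + 9.84) = 2.119 kΩ.
V_out = 6.20 × 2.119 / (68.0 + 2.119) = 6.20 × 2.119/70.12 = 0.187 V.
(Unloaded it would have been 0.237 V.)

V_out ≈ 0.187 V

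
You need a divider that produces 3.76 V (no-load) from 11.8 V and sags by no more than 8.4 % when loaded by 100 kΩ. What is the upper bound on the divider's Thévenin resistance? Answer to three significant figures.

Loading drop = R_th/(R_th + R_L) ≤ 0.0840, so R_th ≤ R_L · ε/(1−ε) = 100 kΩ × 0.0840/0.9160 = 9.17 kΩ.
(Any R1, R2 with R2/(R1+R2) = 0.319 and R1‖R2 ≤ 9.17 kΩ will meet the spec.)

R_th ≤ 9.17 kΩ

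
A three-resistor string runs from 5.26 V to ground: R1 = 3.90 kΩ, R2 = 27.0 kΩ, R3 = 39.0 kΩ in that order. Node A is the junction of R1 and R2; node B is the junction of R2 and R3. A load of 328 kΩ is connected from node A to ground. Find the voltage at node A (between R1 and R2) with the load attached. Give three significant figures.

V ≈ 4.91 V

Below node A the series string R2+R3 = 66.00 kΩ sits in parallel with the 328 kΩ load: 54.94 kΩ.
V_A = 5.26 × 54.94/(3.90 + 54.94) = 4.91 V.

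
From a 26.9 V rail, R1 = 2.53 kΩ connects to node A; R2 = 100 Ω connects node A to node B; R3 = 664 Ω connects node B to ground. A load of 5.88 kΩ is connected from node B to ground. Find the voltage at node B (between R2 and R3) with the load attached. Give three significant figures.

At node B, R3 is in parallel with the load: R3‖R_L = 596.6 Ω.
Below node A the resistance is R2 + (R3‖R_L) = 696.6 Ω, so V_A = 26.9 × 696.6/3227 = 5.808 V.
Then V_B = V_A × (R3‖R_L)/(R2 + R3‖R_L) = 5.808 × 596.6/696.6 = 4.97 V.

V ≈ 4.97 V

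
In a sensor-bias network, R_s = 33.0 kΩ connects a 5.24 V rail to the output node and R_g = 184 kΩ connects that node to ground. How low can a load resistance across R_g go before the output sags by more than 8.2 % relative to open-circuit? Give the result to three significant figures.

Output resistance R_th = R_s‖R_g = (33.0 × 184)/217.0 = 27.98 kΩ.
The fractional drop is R_th/(R_th + R_L); requiring this ≤ 0.0820 gives R_L ≥ R_th(1/0.0820 − 1) = 27.98 × 11.20 = 313 kΩ.

R_L(min) ≈ 313 kΩ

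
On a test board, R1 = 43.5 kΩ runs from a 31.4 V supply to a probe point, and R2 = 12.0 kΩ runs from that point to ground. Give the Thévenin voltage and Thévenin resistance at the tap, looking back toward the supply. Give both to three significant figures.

V_th is the open-circuit tap voltage: 31.4 × 12.0/(43.5 + 12.0) = 6.79 V.
With the supply zeroed, R1 and R2 appear in parallel from the tap: R_th = R1‖R2 = (43.5 × 12.0)/55.50 = 9.41 kΩ.

V_th = 6.79 V, R_th = 9.41 kΩ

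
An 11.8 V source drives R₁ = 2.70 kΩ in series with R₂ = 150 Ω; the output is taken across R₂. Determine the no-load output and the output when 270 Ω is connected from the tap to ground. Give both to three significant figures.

Open-circuit: V = 11.8 × 150/(2700 + 150) = 0.621 V.
With the load, R₂ becomes R₂‖R_L = 96.43 Ω, so V = 11.8 × 96.43/2796 = 0.407 V.

Unloaded: 0.621 V; loaded: 0.407 V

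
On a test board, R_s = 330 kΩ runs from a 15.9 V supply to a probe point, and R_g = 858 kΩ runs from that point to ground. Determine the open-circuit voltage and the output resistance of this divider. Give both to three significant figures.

V_th = 11.5 V, R_th = 238 kΩ

V_th is the open-circuit tap voltage: 15.9 × 858/(330 + 858) = 11.5 V.
With the supply zeroed, R_s and R_g appear in parallel from the tap: R_th = R_s‖R_g = (330 × 858)/1188 = 238 kΩ.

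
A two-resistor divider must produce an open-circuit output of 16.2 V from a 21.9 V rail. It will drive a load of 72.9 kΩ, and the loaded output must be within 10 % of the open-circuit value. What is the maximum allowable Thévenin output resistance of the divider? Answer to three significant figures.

R_th ≤ 8.10 kΩ

Loading drop = R_th/(R_th + R_L) ≤ 0.100, so R_th ≤ R_L · ε/(1−ε) = 72.9 kΩ × 0.100/0.9000 = 8.10 kΩ.
(Any R1, R2 with R2/(R1+R2) = 0.740 and R1‖R2 ≤ 8.10 kΩ will meet the spec.)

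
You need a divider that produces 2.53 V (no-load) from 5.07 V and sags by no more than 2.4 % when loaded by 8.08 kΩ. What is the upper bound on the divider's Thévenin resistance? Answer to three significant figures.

R_th ≤ 199 Ω

Loading drop = R_th/(R_th + R_L) ≤ 0.0240, so R_th ≤ R_L · ε/(1−ε) = 8.08 kΩ × 0.0240/0.9760 = 199 Ω.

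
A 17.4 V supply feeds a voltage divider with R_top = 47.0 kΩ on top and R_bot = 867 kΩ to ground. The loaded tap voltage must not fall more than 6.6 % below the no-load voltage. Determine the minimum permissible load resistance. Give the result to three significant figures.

Output resistance R_th = R_top‖R_bot = (47.0 × 867)/914.0 = 44.58 kΩ.
The fractional drop is R_th/(R_th + R_L); requiring this ≤ 0.0660 gives R_L ≥ R_th(1/0.0660 − 1) = 44.58 × 14.15 = 631 kΩ.

R_L(min) ≈ 631 kΩ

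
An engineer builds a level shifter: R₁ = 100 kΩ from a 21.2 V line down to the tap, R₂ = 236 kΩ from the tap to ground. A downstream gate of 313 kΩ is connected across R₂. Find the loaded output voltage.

V_out ≈ 12.2 V

The load sits in parallel with R₂: R₂‖R_L = (236 × 313) / (236 + 313) = 134.6 kΩ.
V_out = 21.2 × 134.6 / (100 + 134.6) = 21.2 × 134.6/234.6 = 12.2 V.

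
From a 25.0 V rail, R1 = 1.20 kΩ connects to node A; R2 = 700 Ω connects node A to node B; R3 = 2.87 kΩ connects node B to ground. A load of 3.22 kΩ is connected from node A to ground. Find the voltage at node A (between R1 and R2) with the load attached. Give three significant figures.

V ≈ 14.6 V

Below node A the series string R2+R3 = 3570 Ω sits in parallel with the 3220 Ω load: 1693 Ω.
V_A = 25.0 × 1693/(1200 + 1693) = 14.6 V.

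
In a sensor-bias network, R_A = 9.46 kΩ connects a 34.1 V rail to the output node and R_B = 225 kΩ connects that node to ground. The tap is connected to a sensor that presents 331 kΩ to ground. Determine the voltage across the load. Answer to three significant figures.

The load sits in parallel with R_B: R_B‖R_L = (225 × 331) / (225 + 331) = 133.9 kΩ.
V_out = 34.1 × 133.9 / (9.46 + 133.9) = 34.1 × 133.9/143.4 = 31.9 V.
(Unloaded it would have been 32.7 V.)

V_out ≈ 31.9 V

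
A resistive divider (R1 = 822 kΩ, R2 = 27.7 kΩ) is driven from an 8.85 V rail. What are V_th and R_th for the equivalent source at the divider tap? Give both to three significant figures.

V_th is the open-circuit tap voltage: 8.85 × 27.7/(822 + 27.7) = 0.289 V.
With the supply zeroed, R1 and R2 appear in parallel from the tap: R_th = R1‖R2 = (822 × 27.7)/849.7 = 26.8 kΩ.

V_th = 0.289 V, R_th = 26.8 kΩ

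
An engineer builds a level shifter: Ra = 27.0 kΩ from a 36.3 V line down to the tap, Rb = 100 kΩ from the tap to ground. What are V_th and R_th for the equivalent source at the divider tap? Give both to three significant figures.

V_th = 28.6 V, R_th = 21.3 kΩ

V_th is the open-circuit tap voltage: 36.3 × 100/(27.0 + 100) = 28.6 V.
With the supply zeroed, Ra and Rb appear in parallel from the tap: R_th = Ra‖Rb = (27.0 × 100)/127.0 = 21.3 kΩ.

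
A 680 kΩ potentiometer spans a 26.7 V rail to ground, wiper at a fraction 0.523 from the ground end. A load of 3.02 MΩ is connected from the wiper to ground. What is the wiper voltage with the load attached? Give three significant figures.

The wiper splits the pot into (1−α)R = 324.4 kΩ above and αR = 355.6 kΩ below.
Lower section ‖ load = 318.2 kΩ.
V_wiper = 26.7 × 318.2/(324.4 + 318.2) = 13.2 V.

V ≈ 13.2 V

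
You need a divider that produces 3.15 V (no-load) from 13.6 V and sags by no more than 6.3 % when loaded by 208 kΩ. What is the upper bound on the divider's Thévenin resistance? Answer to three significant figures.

R_th ≤ 14.0 kΩ

Loading drop = R_th/(R_th + R_L) ≤ 0.0630, so R_th ≤ R_L · ε/(1−ε) = 208 kΩ × 0.0630/0.9370 = 14.0 kΩ.
(Any R1, R2 with R2/(R1+R2) = 0.232 and R1‖R2 ≤ 14.0 kΩ will meet the spec.)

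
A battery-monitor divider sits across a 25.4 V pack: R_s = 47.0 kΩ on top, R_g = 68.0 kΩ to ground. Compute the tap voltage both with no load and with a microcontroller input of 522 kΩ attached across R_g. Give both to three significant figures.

Open-circuit: V = 25.4 × 68.0/(47.0 + 68.0) = 15.0 V.
With the load, R_g becomes R_g‖R_L = 60.16 kΩ, so V = 25.4 × 60.16/107.2 = 14.3 V.

Unloaded: 15.0 V; loaded: 14.3 V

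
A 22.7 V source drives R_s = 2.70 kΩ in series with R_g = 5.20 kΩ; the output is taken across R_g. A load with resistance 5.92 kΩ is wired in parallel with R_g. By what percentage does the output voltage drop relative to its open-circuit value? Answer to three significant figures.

23.1 %

The divider's output (Thévenin) resistance is R_s‖R_g = 1.777 kΩ.
Fractional drop under load = R_th/(R_th + R_L) = 1.777 / (1.777 + 5.92) = 0.2309.
So the output falls by 23.1 %.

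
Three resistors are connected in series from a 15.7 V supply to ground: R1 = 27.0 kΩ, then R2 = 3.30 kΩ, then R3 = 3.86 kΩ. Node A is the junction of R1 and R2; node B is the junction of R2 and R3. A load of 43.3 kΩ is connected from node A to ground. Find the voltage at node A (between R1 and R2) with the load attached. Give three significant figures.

Below node A the series string R2+R3 = 7.160 kΩ sits in parallel with the 43.3 kΩ load: 6.144 kΩ.
V_A = 15.7 × 6.144/(27.0 + 6.144) = 2.91 V.

V ≈ 2.91 V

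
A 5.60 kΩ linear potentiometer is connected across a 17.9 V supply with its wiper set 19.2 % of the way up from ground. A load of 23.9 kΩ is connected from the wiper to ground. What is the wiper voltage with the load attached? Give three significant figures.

V ≈ 3.32 V

The wiper splits the pot into (1−α)R = 4.525 kΩ above and αR = 1.075 kΩ below.
Lower section ‖ load = 1.029 kΩ.
V_wiper = 17.9 × 1.029/(4.525 + 1.029) = 3.32 V.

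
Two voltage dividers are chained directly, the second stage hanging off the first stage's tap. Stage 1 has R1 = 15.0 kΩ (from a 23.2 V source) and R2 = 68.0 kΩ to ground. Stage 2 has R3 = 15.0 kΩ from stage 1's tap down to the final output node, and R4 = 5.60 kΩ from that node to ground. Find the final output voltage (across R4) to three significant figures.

Stage 2 presents R3+R4 = 20.60 kΩ as a load on stage 1's tap.
Stage 1's lower leg becomes R2‖(R3+R4) = 15.81 kΩ, so V_mid = 23.2 × 15.81/30.81 = 11.91 V.
Stage 2 is itself unloaded: V_out = V_mid × R4/(R3+R4) = 11.91 × 5.60/20.60 = 3.24 V.

V_out ≈ 3.24 V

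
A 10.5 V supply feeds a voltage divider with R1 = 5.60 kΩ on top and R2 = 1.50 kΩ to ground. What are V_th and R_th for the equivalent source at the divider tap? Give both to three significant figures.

V_th = 2.22 V, R_th = 1.18 kΩ

V_th is the open-circuit tap voltage: 10.5 × 1.50/(5.60 + 1.50) = 2.22 V.
With the supply zeroed, R1 and R2 appear in parallel from the tap: R_th = R1‖R2 = (5.60 × 1.50)/7.100 = 1.18 kΩ.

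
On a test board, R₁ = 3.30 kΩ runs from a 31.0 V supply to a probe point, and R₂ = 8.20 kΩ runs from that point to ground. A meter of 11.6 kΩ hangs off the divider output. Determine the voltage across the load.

The load sits in parallel with R₂: R₂‖R_L = (8.20 × 11.6) / (8.20 + 11.6) = 4.804 kΩ.
V_out = 31.0 × 4.804 / (3.30 + 4.804) = 31.0 × 4.804/8.104 = 18.4 V.

V_out ≈ 18.4 V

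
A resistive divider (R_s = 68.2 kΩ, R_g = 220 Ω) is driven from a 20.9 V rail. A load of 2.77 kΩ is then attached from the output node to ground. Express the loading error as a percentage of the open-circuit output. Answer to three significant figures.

7.34 %

The divider's output (Thévenin) resistance is R_s‖R_g = 219.3 Ω.
Fractional drop under load = R_th/(R_th + R_L) = 219.3 / (219.3 + 2770) = 0.07336.
So the output falls by 7.34 %.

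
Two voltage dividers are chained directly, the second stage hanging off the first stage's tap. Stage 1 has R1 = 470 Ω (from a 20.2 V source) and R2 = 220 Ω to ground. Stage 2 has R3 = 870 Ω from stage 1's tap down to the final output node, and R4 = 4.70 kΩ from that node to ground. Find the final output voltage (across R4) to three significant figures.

V_out ≈ 5.29 V

Stage 2 presents R3+R4 = 5570 Ω as a load on stage 1's tap.
Stage 1's lower leg becomes R2‖(R3+R4) = 211.6 Ω, so V_mid = 20.2 × 211.6/681.6 = 6.272 V.
Stage 2 is itself unloaded: V_out = V_mid × R4/(R3+R4) = 6.272 × 4700/5570 = 5.29 V.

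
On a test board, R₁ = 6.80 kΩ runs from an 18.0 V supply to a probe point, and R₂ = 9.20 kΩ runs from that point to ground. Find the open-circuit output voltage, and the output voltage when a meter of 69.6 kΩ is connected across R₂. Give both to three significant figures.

Open-circuit: V = 18.0 × 9.20/(6.80 + 9.20) = 10.3 V.
With the load, R₂ becomes R₂‖R_L = 8.126 kΩ, so V = 18.0 × 8.126/14.93 = 9.80 V.

Unloaded: 10.3 V; loaded: 9.80 V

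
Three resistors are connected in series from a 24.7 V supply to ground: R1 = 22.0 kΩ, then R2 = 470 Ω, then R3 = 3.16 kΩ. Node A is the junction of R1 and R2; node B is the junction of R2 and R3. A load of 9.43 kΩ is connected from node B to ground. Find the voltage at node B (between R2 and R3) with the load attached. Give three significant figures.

At node B, R3 is in parallel with the load: R3‖R_L = 2367 Ω.
Below node A the resistance is R2 + (R3‖R_L) = 2837 Ω, so V_A = 24.7 × 2837/24840 = 2.821 V.
Then V_B = V_A × (R3‖R_L)/(R2 + R3‖R_L) = 2.821 × 2367/2837 = 2.35 V.

V ≈ 2.35 V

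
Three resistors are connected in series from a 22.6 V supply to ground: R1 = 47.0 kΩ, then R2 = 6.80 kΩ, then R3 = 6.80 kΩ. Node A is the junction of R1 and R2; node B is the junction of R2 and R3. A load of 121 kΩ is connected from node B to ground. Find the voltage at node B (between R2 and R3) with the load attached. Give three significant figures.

At node B, R3 is in parallel with the load: R3‖R_L = 6.438 kΩ.
Below node A the resistance is R2 + (R3‖R_L) = 13.24 kΩ, so V_A = 22.6 × 13.24/60.24 = 4.967 V.
Then V_B = V_A × (R3‖R_L)/(R2 + R3‖R_L) = 4.967 × 6.438/13.24 = 2.42 V.

V ≈ 2.42 V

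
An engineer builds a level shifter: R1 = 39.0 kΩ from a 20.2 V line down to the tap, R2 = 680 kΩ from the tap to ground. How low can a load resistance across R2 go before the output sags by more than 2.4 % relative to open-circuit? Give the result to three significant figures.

Output resistance R_th = R1‖R2 = (39.0 × 680)/719.0 = 36.88 kΩ.
The fractional drop is R_th/(R_th + R_L); requiring this ≤ 0.0240 gives R_L ≥ R_th(1/0.0240 − 1) = 36.88 × 40.67 = 1.50 MΩ.

R_L(min) ≈ 1.50 MΩ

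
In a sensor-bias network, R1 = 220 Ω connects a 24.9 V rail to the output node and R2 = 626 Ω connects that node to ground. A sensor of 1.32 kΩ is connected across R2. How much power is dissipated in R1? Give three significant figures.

Total resistance from the source is R1 + (R2‖R_L) = 644.6 Ω, so I = 24.9/644.6 Ω = 38.63 mA.
P = I²·R1 = (38.63 mA)² × 220 Ω = 328 mW.

P ≈ 328 mW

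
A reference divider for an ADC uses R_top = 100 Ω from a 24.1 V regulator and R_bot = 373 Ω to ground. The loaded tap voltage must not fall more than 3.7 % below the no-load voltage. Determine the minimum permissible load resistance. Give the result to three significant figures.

Output resistance R_th = R_top‖R_bot = (100 × 373)/473.0 = 78.86 Ω.
The fractional drop is R_th/(R_th + R_L); requiring this ≤ 0.0370 gives R_L ≥ R_th(1/0.0370 − 1) = 78.86 × 26.03 = 2.05 kΩ.

R_L(min) ≈ 2.05 kΩ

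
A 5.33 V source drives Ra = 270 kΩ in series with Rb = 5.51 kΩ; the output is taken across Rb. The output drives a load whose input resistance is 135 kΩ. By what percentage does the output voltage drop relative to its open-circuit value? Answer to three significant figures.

3.85 %

The divider's output (Thévenin) resistance is Ra‖Rb = 5.400 kΩ.
Fractional drop under load = R_th/(R_th + R_L) = 5.400 / (5.400 + 135) = 0.03846.
So the output falls by 3.85 %.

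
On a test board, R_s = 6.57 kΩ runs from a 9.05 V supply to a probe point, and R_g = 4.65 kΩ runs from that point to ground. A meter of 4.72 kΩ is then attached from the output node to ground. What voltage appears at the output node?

The load sits in parallel with R_g: R_g‖R_L = (4.65 × 4.72) / (4.65 + 4.72) = 2.342 kΩ.
V_out = 9.05 × 2.342 / (6.57 + 2.342) = 9.05 × 2.342/8.912 = 2.38 V.
(Unloaded it would have been 3.75 V.)

V_out ≈ 2.38 V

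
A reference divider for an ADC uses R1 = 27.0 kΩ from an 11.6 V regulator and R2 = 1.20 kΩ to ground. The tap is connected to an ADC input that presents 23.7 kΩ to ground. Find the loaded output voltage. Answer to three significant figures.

The load sits in parallel with R2: R2‖R_L = (1.20 × 23.7) / (1.20 + 23.7) = 1.142 kΩ.
V_out = 11.6 × 1.142 / (27.0 + 1.142) = 11.6 × 1.142/28.14 = 0.471 V.

V_out ≈ 0.471 V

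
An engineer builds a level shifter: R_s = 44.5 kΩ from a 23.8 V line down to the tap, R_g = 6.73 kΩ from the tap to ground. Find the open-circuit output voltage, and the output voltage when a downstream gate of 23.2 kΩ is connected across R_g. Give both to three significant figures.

Unloaded: 3.13 V; loaded: 2.50 V

Open-circuit: V = 23.8 × 6.73/(44.5 + 6.73) = 3.13 V.
With the load, R_g becomes R_g‖R_L = 5.217 kΩ, so V = 23.8 × 5.217/49.72 = 2.50 V.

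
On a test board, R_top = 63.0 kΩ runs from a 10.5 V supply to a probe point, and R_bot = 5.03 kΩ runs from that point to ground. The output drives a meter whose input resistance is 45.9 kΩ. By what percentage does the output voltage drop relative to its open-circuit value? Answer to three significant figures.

9.21 %

The divider's output (Thévenin) resistance is R_top‖R_bot = 4.658 kΩ.
Fractional drop under load = R_th/(R_th + R_L) = 4.658 / (4.658 + 45.9) = 0.09213.
So the output falls by 9.21 %.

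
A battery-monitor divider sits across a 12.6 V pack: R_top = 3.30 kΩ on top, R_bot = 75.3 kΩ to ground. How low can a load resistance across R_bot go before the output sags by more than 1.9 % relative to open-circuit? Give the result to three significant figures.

R_L(min) ≈ 163 kΩ

Output resistance R_th = R_top‖R_bot = (3.30 × 75.3)/78.60 = 3.161 kΩ.
The fractional drop is R_th/(R_th + R_L); requiring this ≤ 0.0190 gives R_L ≥ R_th(1/0.0190 − 1) = 3.161 × 51.63 = 163 kΩ.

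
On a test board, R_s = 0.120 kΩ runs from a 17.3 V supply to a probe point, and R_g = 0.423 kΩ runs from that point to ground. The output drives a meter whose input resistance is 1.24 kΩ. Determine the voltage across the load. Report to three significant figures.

V_out ≈ 12.5 V

The load sits in parallel with R_g: R_g‖R_L = (423 × 1240) / (423 + 1240) = 315.4 Ω.
V_out = 17.3 × 315.4 / (120 + 315.4) = 17.3 × 315.4/435.4 = 12.5 V.
(Unloaded it would have been 13.5 V.)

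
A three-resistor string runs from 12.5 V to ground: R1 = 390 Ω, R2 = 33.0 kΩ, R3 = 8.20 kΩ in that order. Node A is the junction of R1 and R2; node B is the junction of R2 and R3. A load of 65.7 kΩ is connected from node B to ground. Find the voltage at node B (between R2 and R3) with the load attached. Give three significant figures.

V ≈ 2.24 V

At node B, R3 is in parallel with the load: R3‖R_L = 7290 Ω.
Below node A the resistance is R2 + (R3‖R_L) = 40290 Ω, so V_A = 12.5 × 40290/40680 = 12.38 V.
Then V_B = V_A × (R3‖R_L)/(R2 + R3‖R_L) = 12.38 × 7290/40290 = 2.24 V.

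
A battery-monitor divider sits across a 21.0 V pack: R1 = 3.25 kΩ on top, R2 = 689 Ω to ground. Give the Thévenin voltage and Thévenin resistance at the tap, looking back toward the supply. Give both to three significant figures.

V_th is the open-circuit tap voltage: 21.0 × 689/(3250 + 689) = 3.67 V.
With the supply zeroed, R1 and R2 appear in parallel from the tap: R_th = R1‖R2 = (3250 × 689)/3939 = 568 Ω.

V_th = 3.67 V, R_th = 568 Ω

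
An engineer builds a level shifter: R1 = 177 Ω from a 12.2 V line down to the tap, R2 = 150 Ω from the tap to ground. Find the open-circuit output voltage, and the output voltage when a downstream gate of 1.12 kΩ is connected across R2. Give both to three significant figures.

Open-circuit: V = 12.2 × 150/(177 + 150) = 5.60 V.
With the load, R2 becomes R2‖R_L = 132.3 Ω, so V = 12.2 × 132.3/309.3 = 5.22 V.

Unloaded: 5.60 V; loaded: 5.22 V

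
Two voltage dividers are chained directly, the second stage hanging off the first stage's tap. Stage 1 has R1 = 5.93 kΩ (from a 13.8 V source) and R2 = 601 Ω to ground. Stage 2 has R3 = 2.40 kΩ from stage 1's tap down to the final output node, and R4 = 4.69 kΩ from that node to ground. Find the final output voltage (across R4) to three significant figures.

V_out ≈ 0.780 V

Stage 2 presents R3+R4 = 7090 Ω as a load on stage 1's tap.
Stage 1's lower leg becomes R2‖(R3+R4) = 554.0 Ω, so V_mid = 13.8 × 554.0/6484 = 1.179 V.
Stage 2 is itself unloaded: V_out = V_mid × R4/(R3+R4) = 1.179 × 4690/7090 = 0.780 V.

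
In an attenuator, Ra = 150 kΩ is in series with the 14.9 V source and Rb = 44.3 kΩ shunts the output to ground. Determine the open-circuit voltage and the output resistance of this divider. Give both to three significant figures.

V_th = 3.40 V, R_th = 34.2 kΩ

V_th is the open-circuit tap voltage: 14.9 × 44.3/(150 + 44.3) = 3.40 V.
With the supply zeroed, Ra and Rb appear in parallel from the tap: R_th = Ra‖Rb = (150 × 44.3)/194.3 = 34.2 kΩ.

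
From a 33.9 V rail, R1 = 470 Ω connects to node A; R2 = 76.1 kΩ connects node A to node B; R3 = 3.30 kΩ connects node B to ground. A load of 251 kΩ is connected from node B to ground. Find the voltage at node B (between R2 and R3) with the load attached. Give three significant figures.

At node B, R3 is in parallel with the load: R3‖R_L = 3257 Ω.
Below node A the resistance is R2 + (R3‖R_L) = 79360 Ω, so V_A = 33.9 × 79360/79830 = 33.70 V.
Then V_B = V_A × (R3‖R_L)/(R2 + R3‖R_L) = 33.70 × 3257/79360 = 1.38 V.

V ≈ 1.38 V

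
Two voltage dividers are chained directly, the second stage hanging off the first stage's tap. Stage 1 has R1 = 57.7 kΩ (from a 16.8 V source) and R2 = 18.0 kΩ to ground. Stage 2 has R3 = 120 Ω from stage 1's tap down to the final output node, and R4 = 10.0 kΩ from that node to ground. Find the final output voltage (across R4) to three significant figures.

V_out ≈ 1.68 V

Stage 2 presents R3+R4 = 10120 Ω as a load on stage 1's tap.
Stage 1's lower leg becomes R2‖(R3+R4) = 6478 Ω, so V_mid = 16.8 × 6478/64180 = 1.696 V.
Stage 2 is itself unloaded: V_out = V_mid × R4/(R3+R4) = 1.696 × 10000/10120 = 1.68 V.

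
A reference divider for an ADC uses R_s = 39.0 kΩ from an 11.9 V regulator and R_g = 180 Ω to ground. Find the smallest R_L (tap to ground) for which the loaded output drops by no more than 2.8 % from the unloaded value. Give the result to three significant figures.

R_L(min) ≈ 6.22 kΩ

Output resistance R_th = R_s‖R_g = (39000 × 180)/39180 = 179.2 Ω.
The fractional drop is R_th/(R_th + R_L); requiring this ≤ 0.0280 gives R_L ≥ R_th(1/0.0280 − 1) = 179.2 × 34.71 = 6.22 kΩ.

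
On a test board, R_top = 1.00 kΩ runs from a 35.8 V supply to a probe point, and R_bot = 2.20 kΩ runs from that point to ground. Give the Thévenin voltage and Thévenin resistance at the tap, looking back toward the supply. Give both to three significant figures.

V_th = 24.6 V, R_th = 688 Ω

V_th is the open-circuit tap voltage: 35.8 × 2.20/(1.00 + 2.20) = 24.6 V.
With the supply zeroed, R_top and R_bot appear in parallel from the tap: R_th = R_top‖R_bot = (1.00 × 2.20)/3.200 = 688 Ω.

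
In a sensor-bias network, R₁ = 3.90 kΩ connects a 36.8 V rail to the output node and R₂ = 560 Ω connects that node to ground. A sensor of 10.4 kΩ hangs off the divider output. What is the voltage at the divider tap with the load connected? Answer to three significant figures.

The load sits in parallel with R₂: R₂‖R_L = (560 × 10400) / (560 + 10400) = 531.4 Ω.
V_out = 36.8 × 531.4 / (3900 + 531.4) = 36.8 × 531.4/4431 = 4.41 V.

V_out ≈ 4.41 V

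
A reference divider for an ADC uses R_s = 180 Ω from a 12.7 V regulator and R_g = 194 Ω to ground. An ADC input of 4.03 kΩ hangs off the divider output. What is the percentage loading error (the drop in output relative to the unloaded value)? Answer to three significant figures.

2.26 %

The divider's output (Thévenin) resistance is R_s‖R_g = 93.37 Ω.
Fractional drop under load = R_th/(R_th + R_L) = 93.37 / (93.37 + 4030) = 0.02264.
So the output falls by 2.26 %.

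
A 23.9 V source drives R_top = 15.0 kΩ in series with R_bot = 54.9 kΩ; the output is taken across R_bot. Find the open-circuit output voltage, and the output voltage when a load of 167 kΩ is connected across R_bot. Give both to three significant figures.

Open-circuit: V = 23.9 × 54.9/(15.0 + 54.9) = 18.8 V.
With the load, R_bot becomes R_bot‖R_L = 41.32 kΩ, so V = 23.9 × 41.32/56.32 = 17.5 V.

Unloaded: 18.8 V; loaded: 17.5 V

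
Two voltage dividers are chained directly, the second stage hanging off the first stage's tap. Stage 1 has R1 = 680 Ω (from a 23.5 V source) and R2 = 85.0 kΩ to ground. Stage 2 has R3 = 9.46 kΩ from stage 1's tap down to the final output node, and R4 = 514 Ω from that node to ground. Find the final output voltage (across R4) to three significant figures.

Stage 2 presents R3+R4 = 9974 Ω as a load on stage 1's tap.
Stage 1's lower leg becomes R2‖(R3+R4) = 8927 Ω, so V_mid = 23.5 × 8927/9607 = 21.84 V.
Stage 2 is itself unloaded: V_out = V_mid × R4/(R3+R4) = 21.84 × 514/9974 = 1.13 V.

V_out ≈ 1.13 V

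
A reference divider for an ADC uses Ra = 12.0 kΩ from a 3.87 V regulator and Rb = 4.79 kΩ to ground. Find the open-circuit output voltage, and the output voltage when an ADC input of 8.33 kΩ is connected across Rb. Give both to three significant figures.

Open-circuit: V = 3.87 × 4.79/(12.0 + 4.79) = 1.10 V.
With the load, Rb becomes Rb‖R_L = 3.041 kΩ, so V = 3.87 × 3.041/15.04 = 0.782 V.

Unloaded: 1.10 V; loaded: 0.782 V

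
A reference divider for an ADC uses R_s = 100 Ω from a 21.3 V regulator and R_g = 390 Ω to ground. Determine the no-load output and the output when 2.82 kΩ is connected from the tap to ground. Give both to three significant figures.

Unloaded: 17.0 V; loaded: 16.5 V

Open-circuit: V = 21.3 × 390/(100 + 390) = 17.0 V.
With the load, R_g becomes R_g‖R_L = 342.6 Ω, so V = 21.3 × 342.6/442.6 = 16.5 V.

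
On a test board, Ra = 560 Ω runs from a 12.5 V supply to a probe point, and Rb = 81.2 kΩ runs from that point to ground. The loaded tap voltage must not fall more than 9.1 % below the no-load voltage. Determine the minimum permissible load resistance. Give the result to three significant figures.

Output resistance R_th = Ra‖Rb = (560 × 81200)/81760 = 556.2 Ω.
The fractional drop is R_th/(R_th + R_L); requiring this ≤ 0.0910 gives R_L ≥ R_th(1/0.0910 − 1) = 556.2 × 9.989 = 5.56 kΩ.

R_L(min) ≈ 5.56 kΩ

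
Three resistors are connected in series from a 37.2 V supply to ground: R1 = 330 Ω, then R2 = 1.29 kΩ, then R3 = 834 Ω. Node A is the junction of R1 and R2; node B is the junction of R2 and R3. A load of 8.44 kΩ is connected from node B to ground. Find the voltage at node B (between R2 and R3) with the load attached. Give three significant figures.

V ≈ 11.9 V

At node B, R3 is in parallel with the load: R3‖R_L = 759.0 Ω.
Below node A the resistance is R2 + (R3‖R_L) = 2049 Ω, so V_A = 37.2 × 2049/2379 = 32.04 V.
Then V_B = V_A × (R3‖R_L)/(R2 + R3‖R_L) = 32.04 × 759.0/2049 = 11.9 V.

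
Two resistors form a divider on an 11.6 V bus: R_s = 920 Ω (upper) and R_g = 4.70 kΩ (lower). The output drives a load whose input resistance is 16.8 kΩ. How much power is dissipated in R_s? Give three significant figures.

Total resistance from the source is R_s + (R_g‖R_L) = 4593 Ω, so I = 11.6/4593 Ω = 2.526 mA.
P = I²·R_s = (2.526 mA)² × 920 Ω = 5.87 mW.

P ≈ 5.87 mW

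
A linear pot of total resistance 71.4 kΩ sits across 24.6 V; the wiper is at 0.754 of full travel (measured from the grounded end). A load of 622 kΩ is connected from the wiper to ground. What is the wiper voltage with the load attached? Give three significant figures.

The wiper splits the pot into (1−α)R = 17.56 kΩ above and αR = 53.84 kΩ below.
Lower section ‖ load = 49.55 kΩ.
V_wiper = 24.6 × 49.55/(17.56 + 49.55) = 18.2 V.

V ≈ 18.2 V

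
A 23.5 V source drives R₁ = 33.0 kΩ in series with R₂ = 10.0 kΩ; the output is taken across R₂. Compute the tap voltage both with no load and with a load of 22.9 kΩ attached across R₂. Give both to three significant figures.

Open-circuit: V = 23.5 × 10.0/(33.0 + 10.0) = 5.47 V.
With the load, R₂ becomes R₂‖R_L = 6.960 kΩ, so V = 23.5 × 6.960/39.96 = 4.09 V.

Unloaded: 5.47 V; loaded: 4.09 V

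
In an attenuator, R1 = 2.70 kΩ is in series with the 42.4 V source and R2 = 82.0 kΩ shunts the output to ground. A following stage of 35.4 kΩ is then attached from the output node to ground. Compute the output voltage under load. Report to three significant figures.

V_out ≈ 38.2 V

The load sits in parallel with R2: R2‖R_L = (82.0 × 35.4) / (82.0 + 35.4) = 24.73 kΩ.
V_out = 42.4 × 24.73 / (2.70 + 24.73) = 42.4 × 24.73/27.43 = 38.2 V.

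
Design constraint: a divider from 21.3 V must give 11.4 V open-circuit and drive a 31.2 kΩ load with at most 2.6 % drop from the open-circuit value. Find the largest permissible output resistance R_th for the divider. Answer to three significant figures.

Loading drop = R_th/(R_th + R_L) ≤ 0.0260, so R_th ≤ R_L · ε/(1−ε) = 31.2 kΩ × 0.0260/0.9740 = 833 Ω.
(Any R1, R2 with R2/(R1+R2) = 0.535 and R1‖R2 ≤ 833 Ω will meet the spec.)

R_th ≤ 833 Ω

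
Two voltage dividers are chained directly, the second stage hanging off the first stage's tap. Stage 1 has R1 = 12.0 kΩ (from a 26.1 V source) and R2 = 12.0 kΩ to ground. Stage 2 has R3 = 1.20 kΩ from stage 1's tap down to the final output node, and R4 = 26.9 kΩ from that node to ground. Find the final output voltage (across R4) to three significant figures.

V_out ≈ 10.3 V

Stage 2 presents R3+R4 = 28.10 kΩ as a load on stage 1's tap.
Stage 1's lower leg becomes R2‖(R3+R4) = 8.409 kΩ, so V_mid = 26.1 × 8.409/20.41 = 10.75 V.
Stage 2 is itself unloaded: V_out = V_mid × R4/(R3+R4) = 10.75 × 26.9/28.10 = 10.3 V.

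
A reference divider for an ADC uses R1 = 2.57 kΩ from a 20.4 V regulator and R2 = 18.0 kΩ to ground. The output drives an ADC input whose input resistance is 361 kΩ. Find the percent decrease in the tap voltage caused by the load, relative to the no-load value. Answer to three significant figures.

The divider's output (Thévenin) resistance is R1‖R2 = 2.249 kΩ.
Fractional drop under load = R_th/(R_th + R_L) = 2.249 / (2.249 + 361) = 0.006191.
So the output falls by 0.619 %.

0.619 %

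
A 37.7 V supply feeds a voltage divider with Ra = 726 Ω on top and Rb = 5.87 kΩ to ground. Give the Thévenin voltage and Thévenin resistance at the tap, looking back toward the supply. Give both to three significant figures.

V_th is the open-circuit tap voltage: 37.7 × 5870/(726 + 5870) = 33.6 V.
With the supply zeroed, Ra and Rb appear in parallel from the tap: R_th = Ra‖Rb = (726 × 5870)/6596 = 646 Ω.

V_th = 33.6 V, R_th = 646 Ω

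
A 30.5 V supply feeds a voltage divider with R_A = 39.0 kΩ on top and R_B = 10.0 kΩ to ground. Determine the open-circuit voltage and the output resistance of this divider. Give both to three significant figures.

V_th is the open-circuit tap voltage: 30.5 × 10.0/(39.0 + 10.0) = 6.22 V.
With the supply zeroed, R_A and R_B appear in parallel from the tap: R_th = R_A‖R_B = (39.0 × 10.0)/49.00 = 7.96 kΩ.

V_th = 6.22 V, R_th = 7.96 kΩ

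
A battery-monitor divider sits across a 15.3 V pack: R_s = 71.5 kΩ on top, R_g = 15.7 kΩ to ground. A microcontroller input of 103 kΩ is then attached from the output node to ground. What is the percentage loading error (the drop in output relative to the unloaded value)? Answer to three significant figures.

11.1 %

Unloaded V = 15.3 × 15.7/87.20 = 2.7547 V.
Loaded: R_g‖R_L = 13.62 kΩ, giving V = 15.3 × 13.62/85.12 = 2.4487 V.
Drop = (2.7547 − 2.4487) / 2.7547 = 11.1 %.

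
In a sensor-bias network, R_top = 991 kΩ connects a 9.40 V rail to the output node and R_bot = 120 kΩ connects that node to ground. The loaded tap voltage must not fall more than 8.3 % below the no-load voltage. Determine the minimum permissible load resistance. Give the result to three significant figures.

Output resistance R_th = R_top‖R_bot = (991 × 120)/1111 = 107.0 kΩ.
The fractional drop is R_th/(R_th + R_L); requiring this ≤ 0.0830 gives R_L ≥ R_th(1/0.0830 − 1) = 107.0 × 11.05 = 1.18 MΩ.

R_L(min) ≈ 1.18 MΩ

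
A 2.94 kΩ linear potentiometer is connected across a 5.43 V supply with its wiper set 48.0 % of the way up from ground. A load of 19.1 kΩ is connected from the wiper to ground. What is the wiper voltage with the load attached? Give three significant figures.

V ≈ 2.51 V

The wiper splits the pot into (1−α)R = 1.529 kΩ above and αR = 1.411 kΩ below.
Lower section ‖ load = 1.314 kΩ.
V_wiper = 5.43 × 1.314/(1.529 + 1.314) = 2.51 V.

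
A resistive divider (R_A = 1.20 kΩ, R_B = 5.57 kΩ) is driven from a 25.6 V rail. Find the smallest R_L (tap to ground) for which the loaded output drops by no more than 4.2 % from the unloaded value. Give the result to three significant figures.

Output resistance R_th = R_A‖R_B = (1200 × 5570)/6770 = 987.3 Ω.
The fractional drop is R_th/(R_th + R_L); requiring this ≤ 0.0420 gives R_L ≥ R_th(1/0.0420 − 1) = 987.3 × 22.81 = 22.5 kΩ.

R_L(min) ≈ 22.5 kΩ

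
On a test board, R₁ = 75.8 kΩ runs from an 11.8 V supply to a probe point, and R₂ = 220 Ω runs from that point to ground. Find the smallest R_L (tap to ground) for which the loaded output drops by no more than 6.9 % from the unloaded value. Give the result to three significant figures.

Output resistance R_th = R₁‖R₂ = (75800 × 220)/76020 = 219.4 Ω.
The fractional drop is R_th/(R_th + R_L); requiring this ≤ 0.0690 gives R_L ≥ R_th(1/0.0690 − 1) = 219.4 × 13.49 = 2.96 kΩ.

R_L(min) ≈ 2.96 kΩ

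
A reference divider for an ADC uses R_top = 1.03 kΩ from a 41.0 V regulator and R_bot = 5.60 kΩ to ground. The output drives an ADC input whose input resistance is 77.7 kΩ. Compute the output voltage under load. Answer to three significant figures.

V_out ≈ 34.2 V

The load sits in parallel with R_bot: R_bot‖R_L = (5.60 × 77.7) / (5.60 + 77.7) = 5.224 kΩ.
V_out = 41.0 × 5.224 / (1.03 + 5.224) = 41.0 × 5.224/6.254 = 34.2 V.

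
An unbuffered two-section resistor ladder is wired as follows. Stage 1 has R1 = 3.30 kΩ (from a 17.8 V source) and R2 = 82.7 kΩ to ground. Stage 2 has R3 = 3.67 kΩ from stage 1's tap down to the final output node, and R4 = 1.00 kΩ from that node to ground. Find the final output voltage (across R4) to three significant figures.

Stage 2 presents R3+R4 = 4.670 kΩ as a load on stage 1's tap.
Stage 1's lower leg becomes R2‖(R3+R4) = 4.420 kΩ, so V_mid = 17.8 × 4.420/7.720 = 10.19 V.
Stage 2 is itself unloaded: V_out = V_mid × R4/(R3+R4) = 10.19 × 1.00/4.670 = 2.18 V.

V_out ≈ 2.18 V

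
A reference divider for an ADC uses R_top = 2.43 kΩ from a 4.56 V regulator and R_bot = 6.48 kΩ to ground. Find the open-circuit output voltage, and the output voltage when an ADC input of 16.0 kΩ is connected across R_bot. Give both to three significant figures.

Open-circuit: V = 4.56 × 6.48/(2.43 + 6.48) = 3.32 V.
With the load, R_bot becomes R_bot‖R_L = 4.612 kΩ, so V = 4.56 × 4.612/7.042 = 2.99 V.

Unloaded: 3.32 V; loaded: 2.99 V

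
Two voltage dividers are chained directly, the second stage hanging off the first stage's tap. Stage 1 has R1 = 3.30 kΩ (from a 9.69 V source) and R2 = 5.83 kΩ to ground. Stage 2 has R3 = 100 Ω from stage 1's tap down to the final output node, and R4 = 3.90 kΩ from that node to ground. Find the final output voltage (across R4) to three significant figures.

V_out ≈ 3.95 V

Stage 2 presents R3+R4 = 4000 Ω as a load on stage 1's tap.
Stage 1's lower leg becomes R2‖(R3+R4) = 2372 Ω, so V_mid = 9.69 × 2372/5672 = 4.053 V.
Stage 2 is itself unloaded: V_out = V_mid × R4/(R3+R4) = 4.053 × 3900/4000 = 3.95 V.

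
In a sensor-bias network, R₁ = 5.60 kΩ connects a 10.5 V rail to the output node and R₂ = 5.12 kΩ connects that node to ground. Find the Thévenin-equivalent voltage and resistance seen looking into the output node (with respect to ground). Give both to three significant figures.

V_th = 5.01 V, R_th = 2.67 kΩ

V_th is the open-circuit tap voltage: 10.5 × 5.12/(5.60 + 5.12) = 5.01 V.
With the supply zeroed, R₁ and R₂ appear in parallel from the tap: R_th = R₁‖R₂ = (5.60 × 5.12)/10.72 = 2.67 kΩ.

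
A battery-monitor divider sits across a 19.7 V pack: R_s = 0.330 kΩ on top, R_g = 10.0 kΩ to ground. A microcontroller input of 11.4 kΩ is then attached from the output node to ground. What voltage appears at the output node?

V_out ≈ 18.6 V

The load sits in parallel with R_g: R_g‖R_L = (10000 × 11400) / (10000 + 11400) = 5327 Ω.
V_out = 19.7 × 5327 / (330 + 5327) = 19.7 × 5327/5657 = 18.6 V.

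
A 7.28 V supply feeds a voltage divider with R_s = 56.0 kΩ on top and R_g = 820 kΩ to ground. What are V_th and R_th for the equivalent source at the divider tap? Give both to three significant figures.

V_th is the open-circuit tap voltage: 7.28 × 820/(56.0 + 820) = 6.81 V.
With the supply zeroed, R_s and R_g appear in parallel from the tap: R_th = R_s‖R_g = (56.0 × 820)/876.0 = 52.4 kΩ.

V_th = 6.81 V, R_th = 52.4 kΩ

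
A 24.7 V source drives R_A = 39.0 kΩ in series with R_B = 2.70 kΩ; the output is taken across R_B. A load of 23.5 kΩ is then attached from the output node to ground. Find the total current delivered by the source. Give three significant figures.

R_B‖R_L = 2.422 kΩ, so the source sees R_A + R_B‖R_L = 41.42 kΩ.
I = 24.7 V / 41.42 kΩ = 0.596 mA.

I ≈ 0.596 mA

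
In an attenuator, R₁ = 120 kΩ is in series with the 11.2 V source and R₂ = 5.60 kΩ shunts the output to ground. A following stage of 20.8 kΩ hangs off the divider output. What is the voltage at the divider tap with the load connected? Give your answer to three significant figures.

V_out ≈ 0.397 V

The load sits in parallel with R₂: R₂‖R_L = (5.60 × 20.8) / (5.60 + 20.8) = 4.412 kΩ.
V_out = 11.2 × 4.412 / (120 + 4.412) = 11.2 × 4.412/124.4 = 0.397 V.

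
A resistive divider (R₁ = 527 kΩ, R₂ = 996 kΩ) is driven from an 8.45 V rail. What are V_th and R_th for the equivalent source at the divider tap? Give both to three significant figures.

V_th is the open-circuit tap voltage: 8.45 × 996/(527 + 996) = 5.53 V.
With the supply zeroed, R₁ and R₂ appear in parallel from the tap: R_th = R₁‖R₂ = (527 × 996)/1523 = 345 kΩ.

V_th = 5.53 V, R_th = 345 kΩ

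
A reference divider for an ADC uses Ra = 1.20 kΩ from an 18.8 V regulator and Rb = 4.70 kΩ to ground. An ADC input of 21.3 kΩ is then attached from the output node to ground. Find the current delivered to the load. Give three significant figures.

Rb‖R_L = 3.850 kΩ; V_out = 18.8 × 3.850/5.050 = 14.33 V.
I_L = V_out / R_L = 14.33 / 21.3 kΩ = 0.673 mA.

I_L ≈ 0.673 mA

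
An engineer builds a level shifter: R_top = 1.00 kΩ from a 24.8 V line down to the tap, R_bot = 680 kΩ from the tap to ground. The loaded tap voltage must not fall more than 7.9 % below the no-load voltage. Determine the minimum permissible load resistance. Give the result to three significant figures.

R_L(min) ≈ 11.6 kΩ

Output resistance R_th = R_top‖R_bot = (1000 × 680000)/681000 = 998.5 Ω.
The fractional drop is R_th/(R_th + R_L); requiring this ≤ 0.0790 gives R_L ≥ R_th(1/0.0790 − 1) = 998.5 × 11.66 = 11.6 kΩ.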